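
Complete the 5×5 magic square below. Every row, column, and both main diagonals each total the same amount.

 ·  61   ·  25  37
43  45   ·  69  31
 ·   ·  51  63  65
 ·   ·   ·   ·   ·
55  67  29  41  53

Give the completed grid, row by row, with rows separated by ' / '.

Row 5 is already complete: 55 + 67 + 29 + 41 + 53 = 245, so that is the magic constant.
Row 2 needs 245; the known cells sum to 188, so (2,3) = 57.
Using column 4: 25 + 69 + 63 + 41 + ? → (4,4) = 245 − 198 = 47.
Column 5 must total 245; the given cells sum to 186, so (4,5) = 59.
Main diagonal: 45 + 51 + 47 + 53 + ? = 245, so (1,1) = 49.
Anti-diagonal needs 245; the known cells sum to 212, so (4,2) = 33.
Row 1 needs 245; the known cells sum to 172, so (1,3) = 73.
The remaining cell in column 2 is (3,2) = 245 − 206 = 39.
From column 3, 245 − (73 + 57 + 51 + 29) gives (4,3) = 35.
Using row 3: 39 + 51 + 63 + 65 + ? → (3,1) = 245 − 218 = 27.
Using row 4: 33 + 35 + 47 + 59 + ? → (4,1) = 245 − 174 = 71.

49 61 73 25 37 / 43 45 57 69 31 / 27 39 51 63 65 / 71 33 35 47 59 / 55 67 29 41 53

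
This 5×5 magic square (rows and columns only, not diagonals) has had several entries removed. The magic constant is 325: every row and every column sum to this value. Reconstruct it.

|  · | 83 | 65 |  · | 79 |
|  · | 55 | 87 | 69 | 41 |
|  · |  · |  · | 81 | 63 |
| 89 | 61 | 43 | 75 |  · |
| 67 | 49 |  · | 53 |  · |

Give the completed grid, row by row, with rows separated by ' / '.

51 83 65 47 79 / 73 55 87 69 41 / 45 77 59 81 63 / 89 61 43 75 57 / 67 49 71 53 85

Using row 2: 55 + 87 + 69 + 41 + ? → (2,1) = 325 − 252 = 73.
Using row 4: 89 + 61 + 43 + 75 + ? → (4,5) = 325 − 268 = 57.
The remaining cell in column 2 is (3,2) = 325 − 248 = 77.
From column 4, 325 − (69 + 81 + 75 + 53) gives (1,4) = 47.
Column 5 needs 325; the known cells sum to 240, so (5,5) = 85.
From row 1, 325 − (83 + 65 + 47 + 79) gives (1,1) = 51.
From row 5, 325 − (67 + 49 + 53 + 85) gives (5,3) = 71.
From column 1, 325 − (51 + 73 + 89 + 67) gives (3,1) = 45.
From column 3, 325 − (65 + 87 + 43 + 71) gives (3,3) = 59.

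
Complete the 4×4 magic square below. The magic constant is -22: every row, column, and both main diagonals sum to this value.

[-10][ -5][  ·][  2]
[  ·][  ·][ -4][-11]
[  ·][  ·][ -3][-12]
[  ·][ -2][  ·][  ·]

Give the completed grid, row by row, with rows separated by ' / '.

Row 1: -10 + (-5) + 2 + ? = -22, so (1,3) = -9.
From column 3, -22 − (-9 + (-4) + (-3)) gives (4,3) = -6.
From column 4, -22 − (2 + (-11) + (-12)) gives (4,4) = -1.
The remaining cell in main diagonal is (2,2) = -22 − (-14) = -8.
From row 2, -22 − (-8 + (-4) + (-11)) gives (2,1) = 1.
Row 4 needs -22; the known cells sum to -9, so (4,1) = -13.
The remaining cell in column 1 is (3,1) = -22 − (-22) = 0.
Column 2 needs -22; the known cells sum to -15, so (3,2) = -7.

-10 -5 -9 2 / 1 -8 -4 -11 / 0 -7 -3 -12 / -13 -2 -6 -1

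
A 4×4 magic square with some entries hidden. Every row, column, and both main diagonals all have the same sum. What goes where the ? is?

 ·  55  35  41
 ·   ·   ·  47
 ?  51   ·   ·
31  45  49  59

57

Row 4 is complete and sums to 184; that is the magic constant.
Row 1 needs 184; the known cells sum to 131, so (1,1) = 53.
Column 2 must total 184; the given cells sum to 151, so (2,2) = 33.
Column 4: 41 + 47 + 59 + ? = 184, so (3,4) = 37.
The remaining cell in main diagonal is (3,3) = 184 − 145 = 39.
Anti-diagonal must total 184; the given cells sum to 123, so (2,3) = 61.
Row 2 must total 184; the given cells sum to 141, so (2,1) = 43.
From row 3, 184 − (51 + 39 + 37) gives (3,1) = 57.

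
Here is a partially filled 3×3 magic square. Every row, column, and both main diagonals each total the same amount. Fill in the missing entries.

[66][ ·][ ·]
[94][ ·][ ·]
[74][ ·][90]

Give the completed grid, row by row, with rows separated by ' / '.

66 86 82 / 94 78 62 / 74 70 90

Column 1 is already complete: 66 + 94 + 74 = 234, so that is the magic constant.
Row 3 must total 234; the given cells sum to 164, so (3,2) = 70.
Main diagonal needs 234; the known cells sum to 156, so (2,2) = 78.
Anti-diagonal: 78 + 74 + ? = 234, so (1,3) = 82.
Using row 1: 66 + 82 + ? → (1,2) = 234 − 148 = 86.
Row 2 needs 234; the known cells sum to 172, so (2,3) = 62.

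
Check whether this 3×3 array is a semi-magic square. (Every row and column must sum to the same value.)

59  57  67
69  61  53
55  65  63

Yes

Row 1: 59 + 57 + 67 = 183.
Row 2: 69 + 61 + 53 = 183.
Row 3: 55 + 65 + 63 = 183.
Column 1: 59 + 69 + 55 = 183.
Column 2: 57 + 61 + 65 = 183.
Column 3: 67 + 53 + 63 = 183.
All lines sum to 183.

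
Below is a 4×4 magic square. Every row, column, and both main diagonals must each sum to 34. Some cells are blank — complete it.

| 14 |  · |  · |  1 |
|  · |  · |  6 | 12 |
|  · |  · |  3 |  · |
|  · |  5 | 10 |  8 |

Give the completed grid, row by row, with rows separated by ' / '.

14 4 15 1 / 7 9 6 12 / 2 16 3 13 / 11 5 10 8

Using row 4: 5 + 10 + 8 + ? → (4,1) = 34 − 23 = 11.
The remaining cell in column 3 is (1,3) = 34 − 19 = 15.
The remaining cell in column 4 is (3,4) = 34 − 21 = 13.
The remaining cell in main diagonal is (2,2) = 34 − 25 = 9.
From anti-diagonal, 34 − (1 + 6 + 11) gives (3,2) = 16.
Row 1: 14 + 15 + 1 + ? = 34, so (1,2) = 4.
Row 2 needs 34; the known cells sum to 27, so (2,1) = 7.
From row 3, 34 − (16 + 3 + 13) gives (3,1) = 2.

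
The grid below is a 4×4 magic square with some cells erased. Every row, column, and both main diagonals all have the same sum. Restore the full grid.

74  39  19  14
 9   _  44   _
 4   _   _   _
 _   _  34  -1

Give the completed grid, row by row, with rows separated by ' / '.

Row 1 is already complete: 74 + 39 + 19 + 14 = 146, so that is the magic constant.
Column 1: 74 + 9 + 4 + ? = 146, so (4,1) = 59.
From column 3, 146 − (19 + 44 + 34) gives (3,3) = 49.
Using main diagonal: 74 + 49 + (-1) + ? → (2,2) = 146 − 122 = 24.
The remaining cell in anti-diagonal is (3,2) = 146 − 117 = 29.
Row 2 needs 146; the known cells sum to 77, so (2,4) = 69.
Using row 3: 4 + 29 + 49 + ? → (3,4) = 146 − 82 = 64.
From row 4, 146 − (59 + 34 + (-1)) gives (4,2) = 54.

74 39 19 14 / 9 24 44 69 / 4 29 49 64 / 59 54 34 -1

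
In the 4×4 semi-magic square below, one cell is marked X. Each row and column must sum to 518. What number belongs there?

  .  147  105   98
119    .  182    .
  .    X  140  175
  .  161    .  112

The remaining cell in row 1 is (1,1) = 518 − 350 = 168.
Column 3 needs 518; the known cells sum to 427, so (4,3) = 91.
The remaining cell in column 4 is (2,4) = 518 − 385 = 133.
Row 2 must total 518; the given cells sum to 434, so (2,2) = 84.
Using row 4: 161 + 91 + 112 + ? → (4,1) = 518 − 364 = 154.
Using column 1: 168 + 119 + 154 + ? → (3,1) = 518 − 441 = 77.
The remaining cell in column 2 is (3,2) = 518 − 392 = 126.

126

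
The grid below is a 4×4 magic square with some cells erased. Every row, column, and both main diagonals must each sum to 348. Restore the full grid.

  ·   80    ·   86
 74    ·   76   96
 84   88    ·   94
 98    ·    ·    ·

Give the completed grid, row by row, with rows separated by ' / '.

92 80 90 86 / 74 102 76 96 / 84 88 82 94 / 98 78 100 72

From row 2, 348 − (74 + 76 + 96) gives (2,2) = 102.
The remaining cell in row 3 is (3,3) = 348 − 266 = 82.
The remaining cell in column 1 is (1,1) = 348 − 256 = 92.
The remaining cell in column 2 is (4,2) = 348 − 270 = 78.
Column 4: 86 + 96 + 94 + ? = 348, so (4,4) = 72.
Row 1 must total 348; the given cells sum to 258, so (1,3) = 90.
Row 4 must total 348; the given cells sum to 248, so (4,3) = 100.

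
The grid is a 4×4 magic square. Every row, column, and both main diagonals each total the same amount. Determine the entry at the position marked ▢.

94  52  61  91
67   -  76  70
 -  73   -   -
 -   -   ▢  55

Row 1 is complete and sums to 298; that is the magic constant.
Row 2 must total 298; the given cells sum to 213, so (2,2) = 85.
Column 2: 52 + 85 + 73 + ? = 298, so (4,2) = 88.
Using column 4: 91 + 70 + 55 + ? → (3,4) = 298 − 216 = 82.
Main diagonal needs 298; the known cells sum to 234, so (3,3) = 64.
From anti-diagonal, 298 − (91 + 76 + 73) gives (4,1) = 58.
Row 3 must total 298; the given cells sum to 219, so (3,1) = 79.
The remaining cell in row 4 is (4,3) = 298 − 201 = 97.

97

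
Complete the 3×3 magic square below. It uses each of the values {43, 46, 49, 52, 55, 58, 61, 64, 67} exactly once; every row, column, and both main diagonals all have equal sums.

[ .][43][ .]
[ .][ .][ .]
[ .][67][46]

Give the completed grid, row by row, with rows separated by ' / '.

64 43 58 / 49 55 61 / 52 67 46

The 9 entries sum to 495, so each line sums to 495/3 = 165.
From row 3, 165 − (67 + 46) gives (3,1) = 52.
Using column 2: 43 + 67 + ? → (2,2) = 165 − 110 = 55.
Main diagonal must total 165; the given cells sum to 101, so (1,1) = 64.
The remaining cell in anti-diagonal is (1,3) = 165 − 107 = 58.
Column 1 needs 165; the known cells sum to 116, so (2,1) = 49.
Column 3 must total 165; the given cells sum to 104, so (2,3) = 61.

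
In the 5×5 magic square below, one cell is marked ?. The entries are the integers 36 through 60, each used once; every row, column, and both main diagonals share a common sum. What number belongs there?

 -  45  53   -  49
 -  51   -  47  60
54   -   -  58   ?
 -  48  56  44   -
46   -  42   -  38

The entries are 36 through 60, which sum to 1200, so each line sums to 1200/5 = 240.
From anti-diagonal, 240 − (49 + 47 + 48 + 46) gives (3,3) = 50.
Column 3 must total 240; the given cells sum to 201, so (2,3) = 39.
Using main diagonal: 51 + 50 + 44 + 38 + ? → (1,1) = 240 − 183 = 57.
Using row 1: 57 + 45 + 53 + 49 + ? → (1,4) = 240 − 204 = 36.
Row 2 must total 240; the given cells sum to 197, so (2,1) = 43.
Using column 1: 57 + 43 + 54 + 46 + ? → (4,1) = 240 − 200 = 40.
Column 4 must total 240; the given cells sum to 185, so (5,4) = 55.
From row 4, 240 − (40 + 48 + 56 + 44) gives (4,5) = 52.
Row 5 must total 240; the given cells sum to 181, so (5,2) = 59.
Column 2 needs 240; the known cells sum to 203, so (3,2) = 37.
Column 5 needs 240; the known cells sum to 199, so (3,5) = 41.

41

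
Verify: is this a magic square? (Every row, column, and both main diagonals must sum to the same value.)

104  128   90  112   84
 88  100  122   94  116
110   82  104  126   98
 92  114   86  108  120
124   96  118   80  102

Row 1: 104 + 128 + 90 + 112 + 84 = 518.
Row 2: 88 + 100 + 122 + 94 + 116 = 520.
Row 3: 110 + 82 + 104 + 126 + 98 = 520.
Row 4: 92 + 114 + 86 + 108 + 120 = 520.
Row 5: 124 + 96 + 118 + 80 + 102 = 520.
Column 1: 104 + 88 + 110 + 92 + 124 = 518.
Column 2: 128 + 100 + 82 + 114 + 96 = 520.
Column 3: 90 + 122 + 104 + 86 + 118 = 520.
Column 4: 112 + 94 + 126 + 108 + 80 = 520.
Column 5: 84 + 116 + 98 + 120 + 102 = 520.
Main diagonal: 104 + 100 + 104 + 108 + 102 = 518.
Anti-diagonal: 84 + 94 + 104 + 114 + 124 = 520.

No — main diagonal sums to 518 but column 2 sums to 520.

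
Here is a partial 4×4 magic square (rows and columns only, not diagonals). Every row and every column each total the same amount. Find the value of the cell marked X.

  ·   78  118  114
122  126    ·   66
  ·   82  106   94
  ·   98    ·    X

Column 2 is complete and sums to 384; that is the magic constant.
Row 1: 78 + 118 + 114 + ? = 384, so (1,1) = 74.
From row 2, 384 − (122 + 126 + 66) gives (2,3) = 70.
From row 3, 384 − (82 + 106 + 94) gives (3,1) = 102.
Using column 1: 74 + 122 + 102 + ? → (4,1) = 384 − 298 = 86.
From column 3, 384 − (118 + 70 + 106) gives (4,3) = 90.
Column 4 must total 384; the given cells sum to 274, so (4,4) = 110.

110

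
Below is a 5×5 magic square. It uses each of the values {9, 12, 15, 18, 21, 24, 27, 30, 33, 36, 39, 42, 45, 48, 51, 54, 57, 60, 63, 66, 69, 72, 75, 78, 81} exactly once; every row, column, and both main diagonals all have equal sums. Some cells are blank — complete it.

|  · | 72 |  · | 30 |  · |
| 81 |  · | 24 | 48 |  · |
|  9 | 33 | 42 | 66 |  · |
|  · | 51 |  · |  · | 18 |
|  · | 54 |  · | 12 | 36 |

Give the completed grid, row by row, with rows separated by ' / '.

The 25 entries sum to 1125, so each line sums to 1125/5 = 225.
From row 3, 225 − (9 + 33 + 42 + 66) gives (3,5) = 75.
Column 2 must total 225; the given cells sum to 210, so (2,2) = 15.
From column 4, 225 − (30 + 48 + 66 + 12) gives (4,4) = 69.
Main diagonal: 15 + 42 + 69 + 36 + ? = 225, so (1,1) = 63.
From row 2, 225 − (81 + 15 + 24 + 48) gives (2,5) = 57.
Column 5 needs 225; the known cells sum to 186, so (1,5) = 39.
Anti-diagonal: 39 + 48 + 42 + 51 + ? = 225, so (5,1) = 45.
The remaining cell in row 1 is (1,3) = 225 − 204 = 21.
The remaining cell in row 5 is (5,3) = 225 − 147 = 78.
From column 1, 225 − (63 + 81 + 9 + 45) gives (4,1) = 27.
Column 3: 21 + 24 + 42 + 78 + ? = 225, so (4,3) = 60.

63 72 21 30 39 / 81 15 24 48 57 / 9 33 42 66 75 / 27 51 60 69 18 / 45 54 78 12 36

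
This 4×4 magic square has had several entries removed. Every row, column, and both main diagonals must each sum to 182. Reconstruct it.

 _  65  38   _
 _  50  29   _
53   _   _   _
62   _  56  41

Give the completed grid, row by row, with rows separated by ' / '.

32 65 38 47 / 35 50 29 68 / 53 44 59 26 / 62 23 56 41

Using row 4: 62 + 56 + 41 + ? → (4,2) = 182 − 159 = 23.
From column 2, 182 − (65 + 50 + 23) gives (3,2) = 44.
Using column 3: 38 + 29 + 56 + ? → (3,3) = 182 − 123 = 59.
Main diagonal: 50 + 59 + 41 + ? = 182, so (1,1) = 32.
Anti-diagonal needs 182; the known cells sum to 135, so (1,4) = 47.
The remaining cell in row 3 is (3,4) = 182 − 156 = 26.
Column 1: 32 + 53 + 62 + ? = 182, so (2,1) = 35.
Column 4: 47 + 26 + 41 + ? = 182, so (2,4) = 68.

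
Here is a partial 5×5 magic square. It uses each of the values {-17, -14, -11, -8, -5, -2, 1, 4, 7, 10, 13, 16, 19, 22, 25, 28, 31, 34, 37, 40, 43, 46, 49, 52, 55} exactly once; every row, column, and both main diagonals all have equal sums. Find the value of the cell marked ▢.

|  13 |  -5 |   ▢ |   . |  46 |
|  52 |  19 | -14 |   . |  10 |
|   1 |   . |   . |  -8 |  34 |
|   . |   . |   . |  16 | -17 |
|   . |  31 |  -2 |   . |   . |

The 25 entries sum to 475, so each line sums to 475/5 = 95.
From row 2, 95 − (52 + 19 + (-14) + 10) gives (2,4) = 28.
Using column 5: 46 + 10 + 34 + (-17) + ? → (5,5) = 95 − 73 = 22.
From main diagonal, 95 − (13 + 19 + 16 + 22) gives (3,3) = 25.
Using row 3: 1 + 25 + (-8) + 34 + ? → (3,2) = 95 − 52 = 43.
Column 2 must total 95; the given cells sum to 88, so (4,2) = 7.
Anti-diagonal: 46 + 28 + 25 + 7 + ? = 95, so (5,1) = -11.
Row 5: -11 + 31 + (-2) + 22 + ? = 95, so (5,4) = 55.
Column 1: 13 + 52 + 1 + (-11) + ? = 95, so (4,1) = 40.
The remaining cell in column 4 is (1,4) = 95 − 91 = 4.
Row 1: 13 + (-5) + 4 + 46 + ? = 95, so (1,3) = 37.

37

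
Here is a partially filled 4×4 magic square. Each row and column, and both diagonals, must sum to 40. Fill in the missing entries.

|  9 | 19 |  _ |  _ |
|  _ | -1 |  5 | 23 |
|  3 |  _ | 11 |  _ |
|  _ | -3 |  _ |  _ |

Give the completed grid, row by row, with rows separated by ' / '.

9 19 17 -5 / 13 -1 5 23 / 3 25 11 1 / 15 -3 7 21

Row 2 needs 40; the known cells sum to 27, so (2,1) = 13.
Column 1 must total 40; the given cells sum to 25, so (4,1) = 15.
From column 2, 40 − (19 + (-1) + (-3)) gives (3,2) = 25.
Main diagonal needs 40; the known cells sum to 19, so (4,4) = 21.
The remaining cell in anti-diagonal is (1,4) = 40 − 45 = -5.
Row 1 needs 40; the known cells sum to 23, so (1,3) = 17.
Row 3 needs 40; the known cells sum to 39, so (3,4) = 1.
The remaining cell in row 4 is (4,3) = 40 − 33 = 7.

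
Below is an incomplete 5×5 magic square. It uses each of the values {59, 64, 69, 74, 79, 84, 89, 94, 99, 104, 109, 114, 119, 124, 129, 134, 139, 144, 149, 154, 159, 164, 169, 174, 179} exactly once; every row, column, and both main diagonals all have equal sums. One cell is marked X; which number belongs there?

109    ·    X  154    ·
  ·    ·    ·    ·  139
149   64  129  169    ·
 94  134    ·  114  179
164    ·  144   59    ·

89

The 25 entries sum to 2975, so each line sums to 2975/5 = 595.
Using row 3: 149 + 64 + 129 + 169 + ? → (3,5) = 595 − 511 = 84.
Row 4 must total 595; the given cells sum to 521, so (4,3) = 74.
From column 1, 595 − (109 + 149 + 94 + 164) gives (2,1) = 79.
Using column 4: 154 + 169 + 114 + 59 + ? → (2,4) = 595 − 496 = 99.
Using anti-diagonal: 99 + 129 + 134 + 164 + ? → (1,5) = 595 − 526 = 69.
Using column 5: 69 + 139 + 84 + 179 + ? → (5,5) = 595 − 471 = 124.
The remaining cell in main diagonal is (2,2) = 595 − 476 = 119.
From row 2, 595 − (79 + 119 + 99 + 139) gives (2,3) = 159.
Row 5 needs 595; the known cells sum to 491, so (5,2) = 104.
From column 2, 595 − (119 + 64 + 134 + 104) gives (1,2) = 174.
Column 3 must total 595; the given cells sum to 506, so (1,3) = 89.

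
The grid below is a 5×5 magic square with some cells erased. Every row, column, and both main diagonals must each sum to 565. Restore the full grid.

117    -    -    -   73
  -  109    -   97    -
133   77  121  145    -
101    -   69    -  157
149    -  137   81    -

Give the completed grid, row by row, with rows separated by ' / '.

Using row 3: 133 + 77 + 121 + 145 + ? → (3,5) = 565 − 476 = 89.
Column 1 needs 565; the known cells sum to 500, so (2,1) = 65.
Anti-diagonal needs 565; the known cells sum to 440, so (4,2) = 125.
Row 4 must total 565; the given cells sum to 452, so (4,4) = 113.
Column 4 must total 565; the given cells sum to 436, so (1,4) = 129.
The remaining cell in main diagonal is (5,5) = 565 − 460 = 105.
Row 5: 149 + 137 + 81 + 105 + ? = 565, so (5,2) = 93.
Column 2 must total 565; the given cells sum to 404, so (1,2) = 161.
Column 5 needs 565; the known cells sum to 424, so (2,5) = 141.
The remaining cell in row 1 is (1,3) = 565 − 480 = 85.
Row 2 must total 565; the given cells sum to 412, so (2,3) = 153.

117 161 85 129 73 / 65 109 153 97 141 / 133 77 121 145 89 / 101 125 69 113 157 / 149 93 137 81 105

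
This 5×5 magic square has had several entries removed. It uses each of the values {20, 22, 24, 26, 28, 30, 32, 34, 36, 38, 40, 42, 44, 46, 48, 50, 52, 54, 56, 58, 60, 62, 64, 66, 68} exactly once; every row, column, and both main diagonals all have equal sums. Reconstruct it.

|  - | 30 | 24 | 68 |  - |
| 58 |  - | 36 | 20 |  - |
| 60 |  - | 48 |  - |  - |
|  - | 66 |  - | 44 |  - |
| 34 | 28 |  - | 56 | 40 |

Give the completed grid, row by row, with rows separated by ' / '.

46 30 24 68 52 / 58 42 36 20 64 / 60 54 48 32 26 / 22 66 50 44 38 / 34 28 62 56 40

The 25 entries sum to 1100, so each line sums to 1100/5 = 220.
Row 5 must total 220; the given cells sum to 158, so (5,3) = 62.
From column 3, 220 − (24 + 36 + 48 + 62) gives (4,3) = 50.
Using column 4: 68 + 20 + 44 + 56 + ? → (3,4) = 220 − 188 = 32.
From anti-diagonal, 220 − (20 + 48 + 66 + 34) gives (1,5) = 52.
The remaining cell in row 1 is (1,1) = 220 − 174 = 46.
Column 1: 46 + 58 + 60 + 34 + ? = 220, so (4,1) = 22.
Main diagonal: 46 + 48 + 44 + 40 + ? = 220, so (2,2) = 42.
From row 2, 220 − (58 + 42 + 36 + 20) gives (2,5) = 64.
The remaining cell in row 4 is (4,5) = 220 − 182 = 38.
From column 2, 220 − (30 + 42 + 66 + 28) gives (3,2) = 54.
Column 5 must total 220; the given cells sum to 194, so (3,5) = 26.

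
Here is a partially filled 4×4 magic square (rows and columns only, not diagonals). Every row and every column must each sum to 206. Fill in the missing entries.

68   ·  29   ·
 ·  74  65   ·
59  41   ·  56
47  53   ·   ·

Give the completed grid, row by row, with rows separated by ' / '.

68 38 29 71 / 32 74 65 35 / 59 41 50 56 / 47 53 62 44

From row 3, 206 − (59 + 41 + 56) gives (3,3) = 50.
The remaining cell in column 1 is (2,1) = 206 − 174 = 32.
The remaining cell in column 2 is (1,2) = 206 − 168 = 38.
From column 3, 206 − (29 + 65 + 50) gives (4,3) = 62.
Row 1 needs 206; the known cells sum to 135, so (1,4) = 71.
The remaining cell in row 2 is (2,4) = 206 − 171 = 35.
The remaining cell in row 4 is (4,4) = 206 − 162 = 44.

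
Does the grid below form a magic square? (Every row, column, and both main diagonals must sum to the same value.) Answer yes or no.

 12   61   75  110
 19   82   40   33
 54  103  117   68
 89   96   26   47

Row 1: 12 + 61 + 75 + 110 = 258.
Row 2: 19 + 82 + 40 + 33 = 174.
Row 3: 54 + 103 + 117 + 68 = 342.
Row 4: 89 + 96 + 26 + 47 = 258.
Column 1: 12 + 19 + 54 + 89 = 174.
Column 2: 61 + 82 + 103 + 96 = 342.
Column 3: 75 + 40 + 117 + 26 = 258.
Column 4: 110 + 33 + 68 + 47 = 258.
Main diagonal: 12 + 82 + 117 + 47 = 258.
Anti-diagonal: 110 + 40 + 103 + 89 = 342.

No — main diagonal sums to 258 but row 3 sums to 342.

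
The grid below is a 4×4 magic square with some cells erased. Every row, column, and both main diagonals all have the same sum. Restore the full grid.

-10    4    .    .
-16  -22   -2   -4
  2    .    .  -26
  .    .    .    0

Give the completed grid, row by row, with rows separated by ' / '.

-10 4 -24 -14 / -16 -22 -2 -4 / 2 -8 -12 -26 / -20 -18 -6 0

Row 2 is already complete: -16 + -22 + -2 + -4 = -44, so that is the magic constant.
From column 1, -44 − (-10 + (-16) + 2) gives (4,1) = -20.
Column 4 needs -44; the known cells sum to -30, so (1,4) = -14.
Main diagonal: -10 + (-22) + 0 + ? = -44, so (3,3) = -12.
The remaining cell in anti-diagonal is (3,2) = -44 − (-36) = -8.
Row 1: -10 + 4 + (-14) + ? = -44, so (1,3) = -24.
Column 2 must total -44; the given cells sum to -26, so (4,2) = -18.
From column 3, -44 − (-24 + (-2) + (-12)) gives (4,3) = -6.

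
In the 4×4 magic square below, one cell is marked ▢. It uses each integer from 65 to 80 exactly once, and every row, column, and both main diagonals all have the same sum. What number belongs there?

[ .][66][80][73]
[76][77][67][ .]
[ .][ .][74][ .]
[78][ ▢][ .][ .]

75

The entries are 65 through 80, which sum to 1160, so each line sums to 1160/4 = 290.
Using row 1: 66 + 80 + 73 + ? → (1,1) = 290 − 219 = 71.
The remaining cell in row 2 is (2,4) = 290 − 220 = 70.
From column 1, 290 − (71 + 76 + 78) gives (3,1) = 65.
The remaining cell in column 3 is (4,3) = 290 − 221 = 69.
From main diagonal, 290 − (71 + 77 + 74) gives (4,4) = 68.
Anti-diagonal must total 290; the given cells sum to 218, so (3,2) = 72.
The remaining cell in row 3 is (3,4) = 290 − 211 = 79.
Row 4 must total 290; the given cells sum to 215, so (4,2) = 75.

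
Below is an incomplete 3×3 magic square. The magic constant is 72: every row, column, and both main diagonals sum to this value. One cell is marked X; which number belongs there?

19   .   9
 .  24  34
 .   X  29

4

Row 1 needs 72; the known cells sum to 28, so (1,2) = 44.
Row 2: 24 + 34 + ? = 72, so (2,1) = 14.
Column 1: 19 + 14 + ? = 72, so (3,1) = 39.
Column 2: 44 + 24 + ? = 72, so (3,2) = 4.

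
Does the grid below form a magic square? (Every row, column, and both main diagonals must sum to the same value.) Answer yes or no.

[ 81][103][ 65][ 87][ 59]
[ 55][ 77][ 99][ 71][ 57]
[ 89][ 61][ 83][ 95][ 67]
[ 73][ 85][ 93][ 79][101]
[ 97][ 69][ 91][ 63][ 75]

Row 1: 81 + 103 + 65 + 87 + 59 = 395.
Row 2: 55 + 77 + 99 + 71 + 57 = 359.
Row 3: 89 + 61 + 83 + 95 + 67 = 395.
Row 4: 73 + 85 + 93 + 79 + 101 = 431.
Row 5: 97 + 69 + 91 + 63 + 75 = 395.
Column 1: 81 + 55 + 89 + 73 + 97 = 395.
Column 2: 103 + 77 + 61 + 85 + 69 = 395.
Column 3: 65 + 99 + 83 + 93 + 91 = 431.
Column 4: 87 + 71 + 95 + 79 + 63 = 395.
Column 5: 59 + 57 + 67 + 101 + 75 = 359.
Main diagonal: 81 + 77 + 83 + 79 + 75 = 395.
Anti-diagonal: 59 + 71 + 83 + 85 + 97 = 395.

No — row 3 sums to 395 but column 5 sums to 359.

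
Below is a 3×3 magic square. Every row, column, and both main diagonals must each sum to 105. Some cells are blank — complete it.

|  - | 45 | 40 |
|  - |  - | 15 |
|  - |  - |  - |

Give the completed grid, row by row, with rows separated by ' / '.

Row 1: 45 + 40 + ? = 105, so (1,1) = 20.
From column 3, 105 − (40 + 15) gives (3,3) = 50.
Main diagonal: 20 + 50 + ? = 105, so (2,2) = 35.
From anti-diagonal, 105 − (40 + 35) gives (3,1) = 30.
From row 2, 105 − (35 + 15) gives (2,1) = 55.
Row 3: 30 + 50 + ? = 105, so (3,2) = 25.

20 45 40 / 55 35 15 / 30 25 50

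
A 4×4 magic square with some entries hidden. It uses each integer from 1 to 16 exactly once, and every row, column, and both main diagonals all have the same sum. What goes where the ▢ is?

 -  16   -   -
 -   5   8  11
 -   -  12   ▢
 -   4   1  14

7

The entries are 1 through 16, which sum to 136, so each line sums to 136/4 = 34.
The remaining cell in row 2 is (2,1) = 34 − 24 = 10.
From row 4, 34 − (4 + 1 + 14) gives (4,1) = 15.
Using column 2: 16 + 5 + 4 + ? → (3,2) = 34 − 25 = 9.
Column 3 needs 34; the known cells sum to 21, so (1,3) = 13.
Main diagonal needs 34; the known cells sum to 31, so (1,1) = 3.
The remaining cell in anti-diagonal is (1,4) = 34 − 32 = 2.
Column 1 needs 34; the known cells sum to 28, so (3,1) = 6.
From column 4, 34 − (2 + 11 + 14) gives (3,4) = 7.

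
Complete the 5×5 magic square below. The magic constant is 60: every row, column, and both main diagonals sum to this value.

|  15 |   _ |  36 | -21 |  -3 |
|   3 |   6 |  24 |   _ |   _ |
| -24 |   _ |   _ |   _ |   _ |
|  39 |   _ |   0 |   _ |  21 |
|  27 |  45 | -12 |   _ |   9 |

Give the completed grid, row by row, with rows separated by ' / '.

15 33 36 -21 -3 / 3 6 24 42 -15 / -24 -6 12 30 48 / 39 -18 0 18 21 / 27 45 -12 -9 9

Row 1: 15 + 36 + (-21) + (-3) + ? = 60, so (1,2) = 33.
The remaining cell in row 5 is (5,4) = 60 − 69 = -9.
Column 3 needs 60; the known cells sum to 48, so (3,3) = 12.
From main diagonal, 60 − (15 + 6 + 12 + 9) gives (4,4) = 18.
Row 4 must total 60; the given cells sum to 78, so (4,2) = -18.
Column 2 needs 60; the known cells sum to 66, so (3,2) = -6.
Using anti-diagonal: -3 + 12 + (-18) + 27 + ? → (2,4) = 60 − 18 = 42.
Row 2 must total 60; the given cells sum to 75, so (2,5) = -15.
Column 4: -21 + 42 + 18 + (-9) + ? = 60, so (3,4) = 30.
Column 5: -3 + (-15) + 21 + 9 + ? = 60, so (3,5) = 48.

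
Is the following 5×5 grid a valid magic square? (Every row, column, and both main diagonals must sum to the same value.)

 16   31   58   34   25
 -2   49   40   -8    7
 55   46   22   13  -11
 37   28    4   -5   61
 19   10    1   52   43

Row 1: 16 + 31 + 58 + 34 + 25 = 164.
Row 2: -2 + 49 + 40 + (-8) + 7 = 86.
Row 3: 55 + 46 + 22 + 13 + (-11) = 125.
Row 4: 37 + 28 + 4 + (-5) + 61 = 125.
Row 5: 19 + 10 + 1 + 52 + 43 = 125.
Column 1: 16 + (-2) + 55 + 37 + 19 = 125.
Column 2: 31 + 49 + 46 + 28 + 10 = 164.
Column 3: 58 + 40 + 22 + 4 + 1 = 125.
Column 4: 34 + (-8) + 13 + (-5) + 52 = 86.
Column 5: 25 + 7 + (-11) + 61 + 43 = 125.
Main diagonal: 16 + 49 + 22 + (-5) + 43 = 125.
Anti-diagonal: 25 + (-8) + 22 + 28 + 19 = 86.

No — row 2 sums to 86 but row 4 sums to 125.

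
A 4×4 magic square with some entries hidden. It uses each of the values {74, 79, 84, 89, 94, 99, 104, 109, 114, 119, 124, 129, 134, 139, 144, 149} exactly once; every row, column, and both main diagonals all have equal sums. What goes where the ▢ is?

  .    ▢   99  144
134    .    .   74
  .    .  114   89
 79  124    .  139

119

The 16 entries sum to 1784, so each line sums to 1784/4 = 446.
Using row 4: 79 + 124 + 139 + ? → (4,3) = 446 − 342 = 104.
Using column 3: 99 + 114 + 104 + ? → (2,3) = 446 − 317 = 129.
Anti-diagonal: 144 + 129 + 79 + ? = 446, so (3,2) = 94.
Row 2: 134 + 129 + 74 + ? = 446, so (2,2) = 109.
Row 3 needs 446; the known cells sum to 297, so (3,1) = 149.
Column 1 must total 446; the given cells sum to 362, so (1,1) = 84.
Column 2: 109 + 94 + 124 + ? = 446, so (1,2) = 119.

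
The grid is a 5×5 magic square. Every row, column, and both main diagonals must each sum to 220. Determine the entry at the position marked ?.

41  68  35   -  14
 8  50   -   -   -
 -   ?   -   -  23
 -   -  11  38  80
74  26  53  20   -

Row 1: 41 + 68 + 35 + 14 + ? = 220, so (1,4) = 62.
The remaining cell in row 5 is (5,5) = 220 − 173 = 47.
Using column 5: 14 + 23 + 80 + 47 + ? → (2,5) = 220 − 164 = 56.
Using main diagonal: 41 + 50 + 38 + 47 + ? → (3,3) = 220 − 176 = 44.
From column 3, 220 − (35 + 44 + 11 + 53) gives (2,3) = 77.
Using row 2: 8 + 50 + 77 + 56 + ? → (2,4) = 220 − 191 = 29.
Using column 4: 62 + 29 + 38 + 20 + ? → (3,4) = 220 − 149 = 71.
Anti-diagonal needs 220; the known cells sum to 161, so (4,2) = 59.
From row 4, 220 − (59 + 11 + 38 + 80) gives (4,1) = 32.
From column 1, 220 − (41 + 8 + 32 + 74) gives (3,1) = 65.
Column 2 needs 220; the known cells sum to 203, so (3,2) = 17.

17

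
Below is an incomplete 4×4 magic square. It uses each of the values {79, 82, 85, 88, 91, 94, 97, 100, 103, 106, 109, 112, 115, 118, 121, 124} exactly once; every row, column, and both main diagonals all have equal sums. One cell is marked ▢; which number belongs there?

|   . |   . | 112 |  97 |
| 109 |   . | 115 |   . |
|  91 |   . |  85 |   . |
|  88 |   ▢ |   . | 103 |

121

The 16 entries sum to 1624, so each line sums to 1624/4 = 406.
Using column 1: 109 + 91 + 88 + ? → (1,1) = 406 − 288 = 118.
From column 3, 406 − (112 + 115 + 85) gives (4,3) = 94.
Using main diagonal: 118 + 85 + 103 + ? → (2,2) = 406 − 306 = 100.
Anti-diagonal needs 406; the known cells sum to 300, so (3,2) = 106.
From row 1, 406 − (118 + 112 + 97) gives (1,2) = 79.
Row 2: 109 + 100 + 115 + ? = 406, so (2,4) = 82.
From row 3, 406 − (91 + 106 + 85) gives (3,4) = 124.
Using row 4: 88 + 94 + 103 + ? → (4,2) = 406 − 285 = 121.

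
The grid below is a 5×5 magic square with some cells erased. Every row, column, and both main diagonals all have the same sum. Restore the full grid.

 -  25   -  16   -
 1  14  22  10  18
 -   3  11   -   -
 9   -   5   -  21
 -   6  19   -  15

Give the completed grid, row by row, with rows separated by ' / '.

12 25 8 16 4 / 1 14 22 10 18 / 20 3 11 24 7 / 9 17 5 13 21 / 23 6 19 2 15

Row 2 is already complete: 1 + 14 + 22 + 10 + 18 = 65, so that is the magic constant.
Column 2 must total 65; the given cells sum to 48, so (4,2) = 17.
Column 3: 22 + 11 + 5 + 19 + ? = 65, so (1,3) = 8.
Row 4 needs 65; the known cells sum to 52, so (4,4) = 13.
From main diagonal, 65 − (14 + 11 + 13 + 15) gives (1,1) = 12.
Row 1 needs 65; the known cells sum to 61, so (1,5) = 4.
From column 5, 65 − (4 + 18 + 21 + 15) gives (3,5) = 7.
Anti-diagonal needs 65; the known cells sum to 42, so (5,1) = 23.
Using row 5: 23 + 6 + 19 + 15 + ? → (5,4) = 65 − 63 = 2.
From column 1, 65 − (12 + 1 + 9 + 23) gives (3,1) = 20.
The remaining cell in column 4 is (3,4) = 65 − 41 = 24.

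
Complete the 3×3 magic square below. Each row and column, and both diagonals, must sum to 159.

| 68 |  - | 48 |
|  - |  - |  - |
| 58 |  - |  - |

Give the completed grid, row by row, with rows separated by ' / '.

Row 1: 68 + 48 + ? = 159, so (1,2) = 43.
Using column 1: 68 + 58 + ? → (2,1) = 159 − 126 = 33.
Anti-diagonal needs 159; the known cells sum to 106, so (2,2) = 53.
From row 2, 159 − (33 + 53) gives (2,3) = 73.
Using column 2: 43 + 53 + ? → (3,2) = 159 − 96 = 63.
Column 3 must total 159; the given cells sum to 121, so (3,3) = 38.

68 43 48 / 33 53 73 / 58 63 38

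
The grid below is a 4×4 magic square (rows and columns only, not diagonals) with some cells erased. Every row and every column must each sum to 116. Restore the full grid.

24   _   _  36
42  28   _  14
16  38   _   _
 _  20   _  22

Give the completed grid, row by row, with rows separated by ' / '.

24 30 26 36 / 42 28 32 14 / 16 38 18 44 / 34 20 40 22

Row 2: 42 + 28 + 14 + ? = 116, so (2,3) = 32.
The remaining cell in column 1 is (4,1) = 116 − 82 = 34.
Using column 2: 28 + 38 + 20 + ? → (1,2) = 116 − 86 = 30.
Using column 4: 36 + 14 + 22 + ? → (3,4) = 116 − 72 = 44.
From row 1, 116 − (24 + 30 + 36) gives (1,3) = 26.
From row 3, 116 − (16 + 38 + 44) gives (3,3) = 18.
The remaining cell in row 4 is (4,3) = 116 − 76 = 40.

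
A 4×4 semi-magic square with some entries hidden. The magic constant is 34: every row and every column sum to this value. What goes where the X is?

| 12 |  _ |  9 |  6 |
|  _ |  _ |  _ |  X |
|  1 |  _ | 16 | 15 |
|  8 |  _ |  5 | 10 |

3

From row 1, 34 − (12 + 9 + 6) gives (1,2) = 7.
Row 3 must total 34; the given cells sum to 32, so (3,2) = 2.
Row 4 needs 34; the known cells sum to 23, so (4,2) = 11.
From column 1, 34 − (12 + 1 + 8) gives (2,1) = 13.
Column 2 must total 34; the given cells sum to 20, so (2,2) = 14.
From column 3, 34 − (9 + 16 + 5) gives (2,3) = 4.
Column 4 needs 34; the known cells sum to 31, so (2,4) = 3.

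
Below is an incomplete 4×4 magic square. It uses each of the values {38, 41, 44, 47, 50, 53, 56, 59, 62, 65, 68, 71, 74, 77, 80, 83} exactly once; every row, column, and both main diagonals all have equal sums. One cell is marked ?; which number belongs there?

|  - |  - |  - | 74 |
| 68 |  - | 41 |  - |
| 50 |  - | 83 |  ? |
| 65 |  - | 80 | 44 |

The 16 entries sum to 968, so each line sums to 968/4 = 242.
From row 4, 242 − (65 + 80 + 44) gives (4,2) = 53.
Using column 1: 68 + 50 + 65 + ? → (1,1) = 242 − 183 = 59.
The remaining cell in column 3 is (1,3) = 242 − 204 = 38.
The remaining cell in main diagonal is (2,2) = 242 − 186 = 56.
Using anti-diagonal: 74 + 41 + 65 + ? → (3,2) = 242 − 180 = 62.
Using row 1: 59 + 38 + 74 + ? → (1,2) = 242 − 171 = 71.
Row 2: 68 + 56 + 41 + ? = 242, so (2,4) = 77.
The remaining cell in row 3 is (3,4) = 242 − 195 = 47.

47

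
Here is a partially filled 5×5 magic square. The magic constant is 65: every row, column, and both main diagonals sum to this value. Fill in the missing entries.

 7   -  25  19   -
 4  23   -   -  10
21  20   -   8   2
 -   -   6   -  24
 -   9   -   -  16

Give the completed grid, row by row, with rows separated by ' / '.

Row 3 must total 65; the given cells sum to 51, so (3,3) = 14.
Using column 5: 10 + 2 + 24 + 16 + ? → (1,5) = 65 − 52 = 13.
Main diagonal needs 65; the known cells sum to 60, so (4,4) = 5.
Row 1: 7 + 25 + 19 + 13 + ? = 65, so (1,2) = 1.
Column 2: 1 + 23 + 20 + 9 + ? = 65, so (4,2) = 12.
Row 4 needs 65; the known cells sum to 47, so (4,1) = 18.
Column 1 must total 65; the given cells sum to 50, so (5,1) = 15.
From anti-diagonal, 65 − (13 + 14 + 12 + 15) gives (2,4) = 11.
From row 2, 65 − (4 + 23 + 11 + 10) gives (2,3) = 17.
From column 3, 65 − (25 + 17 + 14 + 6) gives (5,3) = 3.
From column 4, 65 − (19 + 11 + 8 + 5) gives (5,4) = 22.

7 1 25 19 13 / 4 23 17 11 10 / 21 20 14 8 2 / 18 12 6 5 24 / 15 9 3 22 16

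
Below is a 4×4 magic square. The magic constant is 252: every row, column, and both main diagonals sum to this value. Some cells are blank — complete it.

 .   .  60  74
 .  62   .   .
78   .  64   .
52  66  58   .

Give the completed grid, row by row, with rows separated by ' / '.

Row 4 needs 252; the known cells sum to 176, so (4,4) = 76.
Column 3: 60 + 64 + 58 + ? = 252, so (2,3) = 70.
The remaining cell in main diagonal is (1,1) = 252 − 202 = 50.
The remaining cell in anti-diagonal is (3,2) = 252 − 196 = 56.
Using row 1: 50 + 60 + 74 + ? → (1,2) = 252 − 184 = 68.
From row 3, 252 − (78 + 56 + 64) gives (3,4) = 54.
The remaining cell in column 1 is (2,1) = 252 − 180 = 72.
Column 4 needs 252; the known cells sum to 204, so (2,4) = 48.

50 68 60 74 / 72 62 70 48 / 78 56 64 54 / 52 66 58 76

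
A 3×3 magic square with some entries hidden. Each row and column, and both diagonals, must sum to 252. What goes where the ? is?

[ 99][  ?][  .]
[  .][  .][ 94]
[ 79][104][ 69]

Column 1 must total 252; the given cells sum to 178, so (2,1) = 74.
Using column 3: 94 + 69 + ? → (1,3) = 252 − 163 = 89.
Using main diagonal: 99 + 69 + ? → (2,2) = 252 − 168 = 84.
The remaining cell in row 1 is (1,2) = 252 − 188 = 64.

64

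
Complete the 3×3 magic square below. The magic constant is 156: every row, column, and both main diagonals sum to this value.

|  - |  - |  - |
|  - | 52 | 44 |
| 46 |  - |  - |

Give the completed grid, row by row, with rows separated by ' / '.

Row 2 must total 156; the given cells sum to 96, so (2,1) = 60.
Column 1: 60 + 46 + ? = 156, so (1,1) = 50.
Main diagonal must total 156; the given cells sum to 102, so (3,3) = 54.
Anti-diagonal must total 156; the given cells sum to 98, so (1,3) = 58.
Using row 1: 50 + 58 + ? → (1,2) = 156 − 108 = 48.
From row 3, 156 − (46 + 54) gives (3,2) = 56.

50 48 58 / 60 52 44 / 46 56 54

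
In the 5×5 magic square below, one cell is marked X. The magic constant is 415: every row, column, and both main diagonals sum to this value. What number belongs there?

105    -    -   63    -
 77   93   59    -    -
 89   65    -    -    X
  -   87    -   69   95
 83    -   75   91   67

Using row 5: 83 + 75 + 91 + 67 + ? → (5,2) = 415 − 316 = 99.
Column 1 needs 415; the known cells sum to 354, so (4,1) = 61.
Using column 2: 93 + 65 + 87 + 99 + ? → (1,2) = 415 − 344 = 71.
The remaining cell in main diagonal is (3,3) = 415 − 334 = 81.
From row 4, 415 − (61 + 87 + 69 + 95) gives (4,3) = 103.
Using column 3: 59 + 81 + 103 + 75 + ? → (1,3) = 415 − 318 = 97.
Row 1: 105 + 71 + 97 + 63 + ? = 415, so (1,5) = 79.
Anti-diagonal needs 415; the known cells sum to 330, so (2,4) = 85.
Row 2 needs 415; the known cells sum to 314, so (2,5) = 101.
The remaining cell in column 4 is (3,4) = 415 − 308 = 107.
From column 5, 415 − (79 + 101 + 95 + 67) gives (3,5) = 73.

73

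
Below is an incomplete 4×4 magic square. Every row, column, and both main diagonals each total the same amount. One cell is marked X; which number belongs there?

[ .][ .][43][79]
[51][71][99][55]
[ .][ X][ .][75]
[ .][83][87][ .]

Row 2 is complete and sums to 276; that is the magic constant.
The remaining cell in column 3 is (3,3) = 276 − 229 = 47.
From column 4, 276 − (79 + 55 + 75) gives (4,4) = 67.
Main diagonal must total 276; the given cells sum to 185, so (1,1) = 91.
Row 1 must total 276; the given cells sum to 213, so (1,2) = 63.
From row 4, 276 − (83 + 87 + 67) gives (4,1) = 39.
The remaining cell in column 1 is (3,1) = 276 − 181 = 95.
Column 2: 63 + 71 + 83 + ? = 276, so (3,2) = 59.

59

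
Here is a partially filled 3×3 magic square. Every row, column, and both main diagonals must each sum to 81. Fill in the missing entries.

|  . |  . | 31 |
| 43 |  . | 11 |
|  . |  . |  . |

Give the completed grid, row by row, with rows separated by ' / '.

15 35 31 / 43 27 11 / 23 19 39

Row 2 needs 81; the known cells sum to 54, so (2,2) = 27.
Column 3 needs 81; the known cells sum to 42, so (3,3) = 39.
The remaining cell in main diagonal is (1,1) = 81 − 66 = 15.
The remaining cell in anti-diagonal is (3,1) = 81 − 58 = 23.
From row 1, 81 − (15 + 31) gives (1,2) = 35.
From row 3, 81 − (23 + 39) gives (3,2) = 19.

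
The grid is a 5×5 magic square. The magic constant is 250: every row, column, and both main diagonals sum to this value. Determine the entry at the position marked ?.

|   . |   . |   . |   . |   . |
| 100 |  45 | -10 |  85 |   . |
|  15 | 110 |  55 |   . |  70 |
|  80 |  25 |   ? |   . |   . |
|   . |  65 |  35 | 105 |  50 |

The remaining cell in row 2 is (2,5) = 250 − 220 = 30.
Row 3 must total 250; the given cells sum to 250, so (3,4) = 0.
Row 5 must total 250; the given cells sum to 255, so (5,1) = -5.
Column 1: 100 + 15 + 80 + (-5) + ? = 250, so (1,1) = 60.
Column 2 must total 250; the given cells sum to 245, so (1,2) = 5.
Using main diagonal: 60 + 45 + 55 + 50 + ? → (4,4) = 250 − 210 = 40.
Using anti-diagonal: 85 + 55 + 25 + (-5) + ? → (1,5) = 250 − 160 = 90.
Column 4 must total 250; the given cells sum to 230, so (1,4) = 20.
Column 5 must total 250; the given cells sum to 240, so (4,5) = 10.
Row 1 needs 250; the known cells sum to 175, so (1,3) = 75.
Row 4 needs 250; the known cells sum to 155, so (4,3) = 95.

95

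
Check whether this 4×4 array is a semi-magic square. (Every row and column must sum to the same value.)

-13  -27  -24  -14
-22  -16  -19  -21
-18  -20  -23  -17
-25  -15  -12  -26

Yes

Row 1: -13 + (-27) + (-24) + (-14) = -78.
Row 2: -22 + (-16) + (-19) + (-21) = -78.
Row 3: -18 + (-20) + (-23) + (-17) = -78.
Row 4: -25 + (-15) + (-12) + (-26) = -78.
Column 1: -13 + (-22) + (-18) + (-25) = -78.
Column 2: -27 + (-16) + (-20) + (-15) = -78.
Column 3: -24 + (-19) + (-23) + (-12) = -78.
Column 4: -14 + (-21) + (-17) + (-26) = -78.
All lines sum to -78.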